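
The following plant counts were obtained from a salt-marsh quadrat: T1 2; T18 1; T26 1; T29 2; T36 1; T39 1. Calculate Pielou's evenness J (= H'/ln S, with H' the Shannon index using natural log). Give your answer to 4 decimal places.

0.9671

Total N = 2+1+1+2+1+1 = 8, so the proportions are 0.25, 0.125, 0.125, 0.25, 0.125, 0.125 (working shown to 6 dp, full precision carried).
H' = −Σ pᵢ ln pᵢ = −((-0.346574) + (-0.259930) + (-0.259930) + (-0.346574) + (-0.259930) + (-0.259930)) = 1.732868.
With S = 6 species, ln S = 1.791759, so J = 1.732868/1.791759 = 0.967132, i.e. 0.9671 to 4 decimal places.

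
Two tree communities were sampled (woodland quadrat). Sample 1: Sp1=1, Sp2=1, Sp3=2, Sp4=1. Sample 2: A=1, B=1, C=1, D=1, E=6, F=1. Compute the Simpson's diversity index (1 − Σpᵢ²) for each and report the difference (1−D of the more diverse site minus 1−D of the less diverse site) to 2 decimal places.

Sample 1: N=5, proportions 0.2, 0.2, 0.4, 0.2, giving 1−D = 0.7200 (working shown to 4 dp, full precision carried).
Sample 2: N=11, proportions 0.0909, 0.0909, 0.0909, 0.0909, 0.5455, 0.0909, giving 1−D = 0.6612.
Difference = |0.7200 − 0.6612| = 0.0588, i.e. 0.06 to 2 decimal places.

0.06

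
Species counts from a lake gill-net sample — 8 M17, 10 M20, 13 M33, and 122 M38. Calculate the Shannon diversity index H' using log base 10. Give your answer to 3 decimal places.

Total N = 8+10+13+122 = 153, so the proportions are 0.05229, 0.06536, 0.08497, 0.79739 (working shown to 5 dp, full precision carried).
Each pᵢ log₁₀ pᵢ term: 0.05229×(-1.28160)=-0.06701, 0.06536×(-1.18469)=-0.07743, 0.08497×(-1.07075)=-0.09098, 0.79739×(-0.09833)=-0.07841.
Sum = -0.31383, so H' = 0.314.

0.314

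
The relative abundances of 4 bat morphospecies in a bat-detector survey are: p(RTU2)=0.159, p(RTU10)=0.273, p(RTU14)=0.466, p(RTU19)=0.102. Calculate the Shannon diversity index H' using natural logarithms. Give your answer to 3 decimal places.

1.235

Each pᵢ ln pᵢ term (working shown to 5 dp, full precision carried): 0.159×(-1.83885)=-0.29238, 0.273×(-1.29828)=-0.35443, 0.466×(-0.76357)=-0.35582, 0.102×(-2.28278)=-0.23284.
Sum = -1.23548, so H' = 1.235.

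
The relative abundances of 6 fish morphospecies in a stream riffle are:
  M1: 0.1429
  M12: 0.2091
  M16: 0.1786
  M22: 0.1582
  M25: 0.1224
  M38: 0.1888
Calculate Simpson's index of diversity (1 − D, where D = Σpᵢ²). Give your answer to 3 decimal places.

0.828

D = 0.1429² + 0.2091² + 0.1786² + 0.1582² + 0.1224² + 0.1888² = 0.02042 + 0.04372 + 0.03190 + 0.02503 + 0.01498 + 0.03565 = 0.17170 (working shown to 5 dp, full precision carried).
So 1 − D = 0.82830, i.e. 0.828 to 3 decimal places.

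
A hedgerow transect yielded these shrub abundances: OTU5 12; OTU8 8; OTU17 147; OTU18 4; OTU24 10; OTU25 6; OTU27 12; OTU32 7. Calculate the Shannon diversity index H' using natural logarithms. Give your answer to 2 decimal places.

1.14

Total N = 12+8+147+4+10+6+12+7 = 206, so the proportions are 0.0583, 0.0388, 0.7136, 0.0194, 0.0485, 0.0291, 0.0583, 0.034 (working shown to 4 dp, full precision carried).
Each pᵢ ln pᵢ term: 0.0583×(-2.8430)=-0.1656, 0.0388×(-3.2484)=-0.1262, 0.7136×(-0.3374)=-0.2408, 0.0194×(-3.9416)=-0.0765, 0.0485×(-3.0253)=-0.1469, 0.0291×(-3.5361)=-0.1030, 0.0583×(-2.8430)=-0.1656, 0.034×(-3.3820)=-0.1149.
Sum = -1.1395, so H' = 1.14.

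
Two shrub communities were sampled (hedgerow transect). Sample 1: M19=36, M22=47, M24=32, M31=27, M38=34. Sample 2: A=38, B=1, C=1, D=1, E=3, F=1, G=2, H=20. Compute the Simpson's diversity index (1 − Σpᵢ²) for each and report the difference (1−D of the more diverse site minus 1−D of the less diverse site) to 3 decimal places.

Sample 1: N=176, proportions 0.20455, 0.26705, 0.18182, 0.15341, 0.19318, giving 1−D = 0.79294 (working shown to 5 dp, full precision carried).
Sample 2: N=67, proportions 0.56716, 0.01493, 0.01493, 0.01493, 0.04478, 0.01493, 0.02985, 0.29851, giving 1−D = 0.58543.
Difference = |0.79294 − 0.58543| = 0.20751, i.e. 0.208 to 3 decimal places.

0.208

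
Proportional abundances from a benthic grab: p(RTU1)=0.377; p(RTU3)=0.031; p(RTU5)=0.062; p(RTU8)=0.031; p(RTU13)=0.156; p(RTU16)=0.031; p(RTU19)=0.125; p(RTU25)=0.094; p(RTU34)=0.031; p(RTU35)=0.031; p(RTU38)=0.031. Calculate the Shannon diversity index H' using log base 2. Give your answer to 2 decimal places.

2.83

Each pᵢ log₂ pᵢ term (working shown to 4 dp, full precision carried): 0.377×(-1.4074)=-0.5306, 0.031×(-5.0116)=-0.1554, 0.062×(-4.0116)=-0.2487, 0.031×(-5.0116)=-0.1554, 0.156×(-2.6804)=-0.4181, 0.031×(-5.0116)=-0.1554, 0.125×(-3.0000)=-0.3750, 0.094×(-3.4112)=-0.3207, 0.031×(-5.0116)=-0.1554, 0.031×(-5.0116)=-0.1554, 0.031×(-5.0116)=-0.1554.
Sum = -2.8252, so H' = 2.83.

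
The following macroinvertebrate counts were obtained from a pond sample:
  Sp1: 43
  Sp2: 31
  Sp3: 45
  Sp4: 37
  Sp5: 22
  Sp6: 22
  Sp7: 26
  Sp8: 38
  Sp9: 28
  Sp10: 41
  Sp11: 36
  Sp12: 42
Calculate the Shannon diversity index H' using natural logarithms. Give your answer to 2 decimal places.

2.46

Total N = 43+31+45+37+22+22+26+38+28+41+36+42 = 411, so the proportions are 0.1046, 0.0754, 0.1095, 0.09, 0.0535, 0.0535, 0.0633, 0.0925, 0.0681, 0.0998, 0.0876, 0.1022 (working shown to 4 dp, full precision carried).
Each pᵢ ln pᵢ term: 0.1046×(-2.2574)=-0.2362, 0.0754×(-2.5846)=-0.1949, 0.1095×(-2.2119)=-0.2422, 0.09×(-2.4077)=-0.2167, 0.0535×(-2.9276)=-0.1567, 0.0535×(-2.9276)=-0.1567, 0.0633×(-2.7605)=-0.1746, 0.0925×(-2.3810)=-0.2201, 0.0681×(-2.6864)=-0.1830, 0.0998×(-2.3050)=-0.2299, 0.0876×(-2.4351)=-0.2133, 0.1022×(-2.2809)=-0.2331.
Sum = -2.4576, so H' = 2.46.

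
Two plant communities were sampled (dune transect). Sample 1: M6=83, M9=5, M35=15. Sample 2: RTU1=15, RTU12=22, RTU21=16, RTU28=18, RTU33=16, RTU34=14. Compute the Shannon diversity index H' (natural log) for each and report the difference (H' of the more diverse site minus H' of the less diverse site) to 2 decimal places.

Sample 1: N=103, proportions 0.8058, 0.0485, 0.1456, giving H' = 0.6014 (working shown to 4 dp, full precision carried).
Sample 2: N=101, proportions 0.1485, 0.2178, 0.1584, 0.1782, 0.1584, 0.1386, giving H' = 1.7803.
Difference = |0.6014 − 1.7803| = 1.1789, i.e. 1.18 to 2 decimal places.

1.18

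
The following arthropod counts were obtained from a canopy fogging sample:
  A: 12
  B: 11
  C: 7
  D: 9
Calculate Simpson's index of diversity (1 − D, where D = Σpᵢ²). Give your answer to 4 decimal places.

0.7403

Total N = 12+11+7+9 = 39, so the proportions are 0.307692, 0.282051, 0.179487, 0.230769 (working shown to 6 dp, full precision carried).
D = 0.307692² + 0.282051² + 0.179487² + 0.230769² = 0.094675 + 0.079553 + 0.032216 + 0.053254 = 0.259698.
So 1 − D = 0.740302, i.e. 0.7403 to 4 decimal places.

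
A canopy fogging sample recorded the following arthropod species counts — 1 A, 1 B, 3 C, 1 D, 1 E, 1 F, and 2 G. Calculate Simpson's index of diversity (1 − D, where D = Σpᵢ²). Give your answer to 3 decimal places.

0.820

Total N = 1+1+3+1+1+1+2 = 10, so the proportions are 0.1, 0.1, 0.3, 0.1, 0.1, 0.1, 0.2 (working shown to 5 dp, full precision carried).
D = 0.1² + 0.1² + 0.3² + 0.1² + 0.1² + 0.1² + 0.2² = 0.01000 + 0.01000 + 0.09000 + 0.01000 + 0.01000 + 0.01000 + 0.04000 = 0.18000.
So 1 − D = 0.82000, i.e. 0.820 to 3 decimal places.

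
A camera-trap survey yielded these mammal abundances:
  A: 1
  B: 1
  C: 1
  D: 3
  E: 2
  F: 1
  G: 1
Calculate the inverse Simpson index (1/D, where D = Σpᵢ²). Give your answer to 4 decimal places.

Total N = 1+1+1+3+2+1+1 = 10, so the proportions are 0.1, 0.1, 0.1, 0.3, 0.2, 0.1, 0.1 (working shown to 8 dp, full precision carried).
D = 0.1² + 0.1² + 0.1² + 0.3² + 0.2² + 0.1² + 0.1² = 0.01000000 + 0.01000000 + 0.01000000 + 0.09000000 + 0.04000000 + 0.01000000 + 0.01000000 = 0.18000000.
So 1/D = 5.555556, i.e. 5.5556 to 4 decimal places.

5.5556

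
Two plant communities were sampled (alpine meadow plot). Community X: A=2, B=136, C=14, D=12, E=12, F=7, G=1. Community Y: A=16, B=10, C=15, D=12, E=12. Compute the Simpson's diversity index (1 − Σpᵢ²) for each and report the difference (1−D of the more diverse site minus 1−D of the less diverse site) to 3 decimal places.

Community X: N=184, proportions 0.01087, 0.73913, 0.07609, 0.06522, 0.06522, 0.03804, 0.00543, giving 1−D = 0.43780 (working shown to 5 dp, full precision carried).
Community Y: N=65, proportions 0.24615, 0.15385, 0.23077, 0.18462, 0.18462, giving 1−D = 0.79432.
Difference = |0.43780 − 0.79432| = 0.35652, i.e. 0.357 to 3 decimal places.

0.357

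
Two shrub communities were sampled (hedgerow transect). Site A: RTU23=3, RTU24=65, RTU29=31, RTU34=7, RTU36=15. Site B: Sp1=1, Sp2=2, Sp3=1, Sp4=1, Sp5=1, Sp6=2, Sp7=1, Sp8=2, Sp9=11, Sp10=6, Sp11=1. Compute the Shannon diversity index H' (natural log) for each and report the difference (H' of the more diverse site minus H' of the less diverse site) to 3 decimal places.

Site A: N=121, proportions 0.02479, 0.53719, 0.2562, 0.05785, 0.12397, giving H' = 1.19805 (working shown to 5 dp, full precision carried).
Site B: N=29, proportions 0.03448, 0.06897, 0.03448, 0.03448, 0.03448, 0.06897, 0.03448, 0.06897, 0.37931, 0.2069, 0.03448, giving H' = 1.94363.
Difference = |1.19805 − 1.94363| = 0.74558, i.e. 0.746 to 3 decimal places.

0.746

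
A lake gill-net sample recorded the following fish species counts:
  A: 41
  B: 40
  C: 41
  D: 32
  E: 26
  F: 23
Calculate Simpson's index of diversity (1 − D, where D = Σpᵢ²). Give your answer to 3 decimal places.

0.825

Total N = 41+40+41+32+26+23 = 203, so the proportions are 0.2019704, 0.1970443, 0.2019704, 0.1576355, 0.1280788, 0.1133005 (working shown to 7 dp, full precision carried).
D = 0.2019704² + 0.1970443² + 0.2019704² + 0.1576355² + 0.1280788² + 0.1133005² = 0.0407921 + 0.0388265 + 0.0407921 + 0.0248489 + 0.0164042 + 0.0128370 = 0.1745007.
So 1 − D = 0.8254993, i.e. 0.825 to 3 decimal places.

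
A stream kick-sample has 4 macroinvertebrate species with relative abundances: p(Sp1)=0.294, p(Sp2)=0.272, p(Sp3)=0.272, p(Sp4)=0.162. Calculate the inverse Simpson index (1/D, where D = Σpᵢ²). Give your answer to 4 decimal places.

D = 0.294² + 0.272² + 0.272² + 0.162² = 0.08643600 + 0.07398400 + 0.07398400 + 0.02624400 = 0.26064800 (working shown to 8 dp, full precision carried).
So 1/D = 3.836592, i.e. 3.8366 to 4 decimal places.

3.8366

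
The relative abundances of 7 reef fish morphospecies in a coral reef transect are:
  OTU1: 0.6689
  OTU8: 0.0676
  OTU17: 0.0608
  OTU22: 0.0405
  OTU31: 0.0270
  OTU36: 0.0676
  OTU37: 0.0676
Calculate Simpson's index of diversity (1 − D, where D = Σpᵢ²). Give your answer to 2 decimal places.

D = 0.6689² + 0.0676² + 0.0608² + 0.0405² + 0.027² + 0.0676² + 0.0676² = 0.4474 + 0.0046 + 0.0037 + 0.0016 + 0.0007 + 0.0046 + 0.0046 = 0.4672 (working shown to 4 dp, full precision carried).
So 1 − D = 0.5328, i.e. 0.53 to 2 decimal places.

0.53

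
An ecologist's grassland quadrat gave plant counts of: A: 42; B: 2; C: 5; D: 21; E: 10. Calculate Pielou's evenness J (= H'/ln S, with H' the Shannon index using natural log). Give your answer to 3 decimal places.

Total N = 42+2+5+21+10 = 80, so the proportions are 0.525, 0.025, 0.0625, 0.2625, 0.125 (working shown to 5 dp, full precision carried).
H' = −Σ pᵢ ln pᵢ = −((-0.33829) + (-0.09222) + (-0.17329) + (-0.35109) + (-0.25993)) = 1.21482.
With S = 5 species, ln S = 1.60944, so J = 1.21482/1.60944 = 0.75481, i.e. 0.755 to 3 decimal places.

0.755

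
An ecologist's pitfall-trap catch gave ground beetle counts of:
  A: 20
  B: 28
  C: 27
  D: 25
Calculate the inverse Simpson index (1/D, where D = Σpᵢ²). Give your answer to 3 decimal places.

Total N = 20+28+27+25 = 100, so the proportions are 0.2, 0.28, 0.27, 0.25 (working shown to 7 dp, full precision carried).
D = 0.2² + 0.28² + 0.27² + 0.25² = 0.0400000 + 0.0784000 + 0.0729000 + 0.0625000 = 0.2538000.
So 1/D = 3.94011, i.e. 3.940 to 3 decimal places.

3.940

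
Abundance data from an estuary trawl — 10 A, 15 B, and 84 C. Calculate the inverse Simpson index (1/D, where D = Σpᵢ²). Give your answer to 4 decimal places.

1.6097

Total N = 10+15+84 = 109, so the proportions are 0.0917431, 0.1376147, 0.7706422 (working shown to 7 dp, full precision carried).
D = 0.0917431² + 0.1376147² + 0.7706422² = 0.0084168 + 0.0189378 + 0.5938894 = 0.6212440.
So 1/D = 1.609673, i.e. 1.6097 to 4 decimal places.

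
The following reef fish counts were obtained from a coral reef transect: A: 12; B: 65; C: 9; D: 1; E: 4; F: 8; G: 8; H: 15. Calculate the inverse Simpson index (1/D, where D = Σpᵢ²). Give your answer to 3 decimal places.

Total N = 12+65+9+1+4+8+8+15 = 122, so the proportions are 0.098361, 0.532787, 0.07377, 0.008197, 0.032787, 0.065574, 0.065574, 0.122951 (working shown to 6 dp, full precision carried).
D = 0.098361² + 0.532787² + 0.07377² + 0.008197² + 0.032787² + 0.065574² + 0.065574² + 0.122951² = 0.009675 + 0.283862 + 0.005442 + 0.000067 + 0.001075 + 0.004300 + 0.004300 + 0.015117 = 0.323838.
So 1/D = 3.08797, i.e. 3.088 to 3 decimal places.

3.088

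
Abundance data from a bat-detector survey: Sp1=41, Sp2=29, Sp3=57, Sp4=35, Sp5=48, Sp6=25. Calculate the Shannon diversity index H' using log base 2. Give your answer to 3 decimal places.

2.529

Total N = 41+29+57+35+48+25 = 235, so the proportions are 0.17447, 0.1234, 0.24255, 0.14894, 0.20426, 0.10638 (working shown to 5 dp, full precision carried).
Each pᵢ log₂ pᵢ term: 0.17447×(-2.51896)=-0.43948, 0.1234×(-3.01854)=-0.37250, 0.24255×(-2.04363)=-0.49569, 0.14894×(-2.74723)=-0.40916, 0.20426×(-2.29155)=-0.46806, 0.10638×(-3.23266)=-0.34390.
Sum = -2.52879, so H' = 2.529.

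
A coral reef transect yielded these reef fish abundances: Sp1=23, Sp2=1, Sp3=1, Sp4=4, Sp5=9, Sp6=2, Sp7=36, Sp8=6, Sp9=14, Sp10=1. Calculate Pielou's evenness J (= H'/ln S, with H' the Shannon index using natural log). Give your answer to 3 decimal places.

Total N = 23+1+1+4+9+2+36+6+14+1 = 97, so the proportions are 0.23711, 0.01031, 0.01031, 0.04124, 0.09278, 0.02062, 0.37113, 0.06186, 0.14433, 0.01031 (working shown to 5 dp, full precision carried).
H' = −Σ pᵢ ln pᵢ = −((-0.34126) + (-0.04716) + (-0.04716) + (-0.13148) + (-0.22059) + (-0.08003) + (-0.36787) + (-0.17214) + (-0.27937) + (-0.04716)) = 1.73423.
With S = 10 species, ln S = 2.30259, so J = 1.73423/2.30259 = 0.75317, i.e. 0.753 to 3 decimal places.

0.753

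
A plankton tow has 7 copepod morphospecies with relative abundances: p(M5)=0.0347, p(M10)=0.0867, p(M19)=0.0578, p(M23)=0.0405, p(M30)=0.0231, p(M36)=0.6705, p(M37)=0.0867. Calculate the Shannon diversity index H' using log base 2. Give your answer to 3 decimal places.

Each pᵢ log₂ pᵢ term (working shown to 5 dp, full precision carried): 0.0347×(-4.84892)=-0.16826, 0.0867×(-3.52782)=-0.30586, 0.0578×(-4.11279)=-0.23772, 0.0405×(-4.62593)=-0.18735, 0.0231×(-5.43596)=-0.12557, 0.6705×(-0.57669)=-0.38667, 0.0867×(-3.52782)=-0.30586.
Sum = -1.71729, so H' = 1.717.

1.717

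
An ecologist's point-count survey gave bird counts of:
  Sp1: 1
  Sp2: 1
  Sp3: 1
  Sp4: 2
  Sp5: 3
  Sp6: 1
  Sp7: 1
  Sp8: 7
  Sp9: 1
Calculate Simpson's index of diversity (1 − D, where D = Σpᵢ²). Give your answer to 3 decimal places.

0.790

Total N = 1+1+1+2+3+1+1+7+1 = 18, so the proportions are 0.05556, 0.05556, 0.05556, 0.11111, 0.16667, 0.05556, 0.05556, 0.38889, 0.05556 (working shown to 5 dp, full precision carried).
D = 0.05556² + 0.05556² + 0.05556² + 0.11111² + 0.16667² + 0.05556² + 0.05556² + 0.38889² + 0.05556² = 0.00309 + 0.00309 + 0.00309 + 0.01235 + 0.02778 + 0.00309 + 0.00309 + 0.15123 + 0.00309 = 0.20988.
So 1 − D = 0.79012, i.e. 0.790 to 3 decimal places.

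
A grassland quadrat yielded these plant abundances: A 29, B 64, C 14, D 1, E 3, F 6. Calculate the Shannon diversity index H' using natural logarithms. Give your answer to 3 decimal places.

1.217

Total N = 29+64+14+1+3+6 = 117, so the proportions are 0.24786, 0.54701, 0.11966, 0.00855, 0.02564, 0.05128 (working shown to 5 dp, full precision carried).
Each pᵢ ln pᵢ term: 0.24786×(-1.39488)=-0.34574, 0.54701×(-0.60329)=-0.33001, 0.11966×(-2.12312)=-0.25405, 0.00855×(-4.76217)=-0.04070, 0.02564×(-3.66356)=-0.09394, 0.05128×(-2.97041)=-0.15233.
Sum = -1.21676, so H' = 1.217.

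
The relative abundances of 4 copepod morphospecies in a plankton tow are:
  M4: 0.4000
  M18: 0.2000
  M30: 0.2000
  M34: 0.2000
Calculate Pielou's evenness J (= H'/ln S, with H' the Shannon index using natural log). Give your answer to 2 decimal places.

H' = −Σ pᵢ ln pᵢ = −((-0.3665) + (-0.3219) + (-0.3219) + (-0.3219)) = 1.3322 (working shown to 4 dp, full precision carried).
With S = 4 species, ln S = 1.3863, so J = 1.3322/1.3863 = 0.9610, i.e. 0.96 to 2 decimal places.

0.96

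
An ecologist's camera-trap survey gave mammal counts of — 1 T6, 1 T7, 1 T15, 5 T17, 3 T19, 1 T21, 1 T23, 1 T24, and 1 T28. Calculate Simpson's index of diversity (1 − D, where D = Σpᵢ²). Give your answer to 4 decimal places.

Total N = 1+1+1+5+3+1+1+1+1 = 15, so the proportions are 0.066667, 0.066667, 0.066667, 0.333333, 0.2, 0.066667, 0.066667, 0.066667, 0.066667 (working shown to 6 dp, full precision carried).
D = 0.066667² + 0.066667² + 0.066667² + 0.333333² + 0.2² + 0.066667² + 0.066667² + 0.066667² + 0.066667² = 0.004444 + 0.004444 + 0.004444 + 0.111111 + 0.040000 + 0.004444 + 0.004444 + 0.004444 + 0.004444 = 0.182222.
So 1 − D = 0.817778, i.e. 0.8178 to 4 decimal places.

0.8178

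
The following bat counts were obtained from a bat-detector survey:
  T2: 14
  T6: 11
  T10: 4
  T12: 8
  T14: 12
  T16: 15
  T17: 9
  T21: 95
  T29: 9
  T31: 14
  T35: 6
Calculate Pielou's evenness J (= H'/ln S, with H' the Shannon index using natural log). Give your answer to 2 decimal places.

0.77

Total N = 14+11+4+8+12+15+9+95+9+14+6 = 197, so the proportions are 0.0711, 0.0558, 0.0203, 0.0406, 0.0609, 0.0761, 0.0457, 0.4822, 0.0457, 0.0711, 0.0305 (working shown to 4 dp, full precision carried).
H' = −Σ pᵢ ln pᵢ = −((-0.1879) + (-0.1611) + (-0.0791) + (-0.1301) + (-0.1705) + (-0.1961) + (-0.1410) + (-0.3517) + (-0.1410) + (-0.1879) + (-0.1063)) = 1.8527.
With S = 11 species, ln S = 2.3979, so J = 1.8527/2.3979 = 0.7726, i.e. 0.77 to 2 decimal places.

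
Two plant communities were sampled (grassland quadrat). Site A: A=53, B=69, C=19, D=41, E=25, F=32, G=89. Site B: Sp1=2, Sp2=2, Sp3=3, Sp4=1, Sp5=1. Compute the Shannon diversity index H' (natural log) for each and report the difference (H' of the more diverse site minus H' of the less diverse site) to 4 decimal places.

Site A: N=328, proportions 0.161585, 0.210366, 0.057927, 0.125, 0.07622, 0.097561, 0.271341, giving H' = 1.824588 (working shown to 6 dp, full precision carried).
Site B: N=9, proportions 0.222222, 0.222222, 0.333333, 0.111111, 0.111111, giving H' = 1.522955.
Difference = |1.824588 − 1.522955| = 0.301633, i.e. 0.3016 to 4 decimal places.

0.3016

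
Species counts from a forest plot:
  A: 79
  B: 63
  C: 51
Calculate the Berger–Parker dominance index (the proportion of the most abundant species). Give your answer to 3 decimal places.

Total N = 79+63+51 = 193, so the proportions are 0.40933, 0.32642, 0.26425 (working shown to 5 dp, full precision carried).
The largest proportion is 0.40933, i.e. d = 0.409 to 3 decimal places.

0.409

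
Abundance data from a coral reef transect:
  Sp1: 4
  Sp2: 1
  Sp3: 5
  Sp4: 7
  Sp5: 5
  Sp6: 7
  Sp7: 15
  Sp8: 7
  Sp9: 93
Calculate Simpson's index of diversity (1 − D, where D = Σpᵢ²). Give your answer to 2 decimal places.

0.56

Total N = 4+1+5+7+5+7+15+7+93 = 144, so the proportions are 0.0278, 0.0069, 0.0347, 0.0486, 0.0347, 0.0486, 0.1042, 0.0486, 0.6458 (working shown to 4 dp, full precision carried).
D = 0.0278² + 0.0069² + 0.0347² + 0.0486² + 0.0347² + 0.0486² + 0.1042² + 0.0486² + 0.6458² = 0.0008 + 0.0000 + 0.0012 + 0.0024 + 0.0012 + 0.0024 + 0.0109 + 0.0024 + 0.4171 = 0.4383.
So 1 − D = 0.5617, i.e. 0.56 to 2 decimal places.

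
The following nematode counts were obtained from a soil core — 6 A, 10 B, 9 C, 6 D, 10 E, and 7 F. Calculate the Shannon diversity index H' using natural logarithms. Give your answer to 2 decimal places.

Total N = 6+10+9+6+10+7 = 48, so the proportions are 0.125, 0.2083, 0.1875, 0.125, 0.2083, 0.1458 (working shown to 4 dp, full precision carried).
Each pᵢ ln pᵢ term: 0.125×(-2.0794)=-0.2599, 0.2083×(-1.5686)=-0.3268, 0.1875×(-1.6740)=-0.3139, 0.125×(-2.0794)=-0.2599, 0.2083×(-1.5686)=-0.3268, 0.1458×(-1.9253)=-0.2808.
Sum = -1.7681, so H' = 1.77.

1.77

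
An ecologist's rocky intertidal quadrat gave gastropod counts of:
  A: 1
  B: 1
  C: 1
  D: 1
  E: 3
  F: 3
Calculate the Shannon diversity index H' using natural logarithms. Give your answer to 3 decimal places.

1.643

Total N = 1+1+1+1+3+3 = 10, so the proportions are 0.1, 0.1, 0.1, 0.1, 0.3, 0.3 (working shown to 5 dp, full precision carried).
Each pᵢ ln pᵢ term: 0.1×(-2.30259)=-0.23026, 0.1×(-2.30259)=-0.23026, 0.1×(-2.30259)=-0.23026, 0.1×(-2.30259)=-0.23026, 0.3×(-1.20397)=-0.36119, 0.3×(-1.20397)=-0.36119.
Sum = -1.64342, so H' = 1.643.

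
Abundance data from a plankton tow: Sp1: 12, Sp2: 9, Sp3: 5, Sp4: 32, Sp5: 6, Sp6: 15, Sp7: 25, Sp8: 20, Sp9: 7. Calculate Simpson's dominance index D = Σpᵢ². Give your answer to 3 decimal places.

Total N = 12+9+5+32+6+15+25+20+7 = 131, so the proportions are 0.0916, 0.0687, 0.03817, 0.24427, 0.0458, 0.1145, 0.19084, 0.15267, 0.05344 (working shown to 5 dp, full precision carried).
D = 0.0916² + 0.0687² + 0.03817² + 0.24427² + 0.0458² + 0.1145² + 0.19084² + 0.15267² + 0.05344² = 0.00839 + 0.00472 + 0.00146 + 0.05967 + 0.00210 + 0.01311 + 0.03642 + 0.02331 + 0.00286 = 0.15203.
To 3 decimal places, D = 0.152.

0.152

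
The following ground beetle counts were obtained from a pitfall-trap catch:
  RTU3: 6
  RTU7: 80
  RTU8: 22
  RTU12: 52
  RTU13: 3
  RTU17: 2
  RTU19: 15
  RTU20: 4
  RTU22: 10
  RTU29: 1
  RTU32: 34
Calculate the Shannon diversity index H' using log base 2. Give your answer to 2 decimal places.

2.62

Total N = 6+80+22+52+3+2+15+4+10+1+34 = 229, so the proportions are 0.0262, 0.3493, 0.0961, 0.2271, 0.0131, 0.0087, 0.0655, 0.0175, 0.0437, 0.0044, 0.1485 (working shown to 4 dp, full precision carried).
Each pᵢ log₂ pᵢ term: 0.0262×(-5.2542)=-0.1377, 0.3493×(-1.5173)=-0.5301, 0.0961×(-3.3798)=-0.3247, 0.2271×(-2.1388)=-0.4857, 0.0131×(-6.2542)=-0.0819, 0.0087×(-6.8392)=-0.0597, 0.0655×(-3.9323)=-0.2576, 0.0175×(-5.8392)=-0.1020, 0.0437×(-4.5173)=-0.1973, 0.0044×(-7.8392)=-0.0342, 0.1485×(-2.7517)=-0.4086.
Sum = -2.6194, so H' = 2.62.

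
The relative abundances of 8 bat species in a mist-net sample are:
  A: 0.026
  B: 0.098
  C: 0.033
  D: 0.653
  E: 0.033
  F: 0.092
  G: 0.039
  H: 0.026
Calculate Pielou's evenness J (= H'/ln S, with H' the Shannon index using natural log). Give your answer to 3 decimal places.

H' = −Σ pᵢ ln pᵢ = −((-0.09489) + (-0.22763) + (-0.11257) + (-0.27829) + (-0.11257) + (-0.21951) + (-0.12652) + (-0.09489)) = 1.26688 (working shown to 5 dp, full precision carried).
With S = 8 species, ln S = 2.07944, so J = 1.26688/2.07944 = 0.60924, i.e. 0.609 to 3 decimal places.

0.609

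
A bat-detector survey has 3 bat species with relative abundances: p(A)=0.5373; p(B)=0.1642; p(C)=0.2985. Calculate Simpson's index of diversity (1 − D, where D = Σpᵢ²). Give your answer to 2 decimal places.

0.60

D = 0.5373² + 0.1642² + 0.2985² = 0.2887 + 0.0270 + 0.0891 = 0.4048 (working shown to 4 dp, full precision carried).
So 1 − D = 0.5952, i.e. 0.60 to 2 decimal places.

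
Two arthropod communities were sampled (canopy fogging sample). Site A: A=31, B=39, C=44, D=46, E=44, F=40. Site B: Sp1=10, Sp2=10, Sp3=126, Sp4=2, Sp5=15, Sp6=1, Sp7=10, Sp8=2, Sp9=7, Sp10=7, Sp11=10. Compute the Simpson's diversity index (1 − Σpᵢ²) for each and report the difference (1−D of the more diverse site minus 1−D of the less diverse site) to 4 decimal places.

0.2461

Site A: N=244, proportions 0.127049, 0.159836, 0.180328, 0.188525, 0.180328, 0.163934, giving 1−D = 0.830859 (working shown to 6 dp, full precision carried).
Site B: N=200, proportions 0.05, 0.05, 0.63, 0.01, 0.075, 0.005, 0.05, 0.01, 0.035, 0.035, 0.05, giving 1−D = 0.584800.
Difference = |0.830859 − 0.584800| = 0.246059, i.e. 0.2461 to 4 decimal places.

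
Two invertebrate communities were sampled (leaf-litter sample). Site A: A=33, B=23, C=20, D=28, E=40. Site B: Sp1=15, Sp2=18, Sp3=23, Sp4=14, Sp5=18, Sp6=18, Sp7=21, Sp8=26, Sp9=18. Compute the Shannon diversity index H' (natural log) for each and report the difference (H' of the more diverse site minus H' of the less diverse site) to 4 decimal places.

Site A: N=144, proportions 0.229167, 0.159722, 0.138889, 0.194444, 0.277778, giving H' = 1.579031 (working shown to 6 dp, full precision carried).
Site B: N=171, proportions 0.087719, 0.105263, 0.134503, 0.081871, 0.105263, 0.105263, 0.122807, 0.152047, 0.105263, giving H' = 2.180049.
Difference = |1.579031 − 2.180049| = 0.601018, i.e. 0.6010 to 4 decimal places.

0.6010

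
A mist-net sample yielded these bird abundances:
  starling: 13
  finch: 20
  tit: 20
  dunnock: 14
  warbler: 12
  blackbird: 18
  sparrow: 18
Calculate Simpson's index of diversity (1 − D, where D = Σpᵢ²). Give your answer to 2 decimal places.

0.85

Total N = 13+20+20+14+12+18+18 = 115, so the proportions are 0.113, 0.1739, 0.1739, 0.1217, 0.1043, 0.1565, 0.1565 (working shown to 4 dp, full precision carried).
D = 0.113² + 0.1739² + 0.1739² + 0.1217² + 0.1043² + 0.1565² + 0.1565² = 0.0128 + 0.0302 + 0.0302 + 0.0148 + 0.0109 + 0.0245 + 0.0245 = 0.1480.
So 1 − D = 0.8520, i.e. 0.85 to 2 decimal places.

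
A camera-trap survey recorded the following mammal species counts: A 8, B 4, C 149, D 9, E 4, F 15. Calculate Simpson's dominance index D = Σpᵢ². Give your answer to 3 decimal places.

Total N = 8+4+149+9+4+15 = 189, so the proportions are 0.04233, 0.02116, 0.78836, 0.04762, 0.02116, 0.07937 (working shown to 5 dp, full precision carried).
D = 0.04233² + 0.02116² + 0.78836² + 0.04762² + 0.02116² + 0.07937² = 0.00179 + 0.00045 + 0.62151 + 0.00227 + 0.00045 + 0.00630 = 0.63277.
To 3 decimal places, D = 0.633.

0.633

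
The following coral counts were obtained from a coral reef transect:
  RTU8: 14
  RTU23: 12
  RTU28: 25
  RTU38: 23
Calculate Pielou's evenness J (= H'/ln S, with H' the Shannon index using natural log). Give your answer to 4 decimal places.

0.9665

Total N = 14+12+25+23 = 74, so the proportions are 0.189189, 0.162162, 0.337838, 0.310811 (working shown to 6 dp, full precision carried).
H' = −Σ pᵢ ln pᵢ = −((-0.315001) + (-0.294999) + (-0.366618) + (-0.363204)) = 1.339823.
With S = 4 species, ln S = 1.386294, so J = 1.339823/1.386294 = 0.966478, i.e. 0.9665 to 4 decimal places.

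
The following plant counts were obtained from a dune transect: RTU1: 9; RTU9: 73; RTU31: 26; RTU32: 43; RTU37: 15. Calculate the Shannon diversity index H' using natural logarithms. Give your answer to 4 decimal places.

Total N = 9+73+26+43+15 = 166, so the proportions are 0.054217, 0.439759, 0.156627, 0.259036, 0.090361 (working shown to 6 dp, full precision carried).
Each pᵢ ln pᵢ term: 0.054217×(-2.914763)=-0.158029, 0.439759×(-0.821528)=-0.361275, 0.156627×(-1.853891)=-0.290369, 0.259036×(-1.350788)=-0.349903, 0.090361×(-2.403938)=-0.217223.
Sum = -1.376798, so H' = 1.3768.

1.3768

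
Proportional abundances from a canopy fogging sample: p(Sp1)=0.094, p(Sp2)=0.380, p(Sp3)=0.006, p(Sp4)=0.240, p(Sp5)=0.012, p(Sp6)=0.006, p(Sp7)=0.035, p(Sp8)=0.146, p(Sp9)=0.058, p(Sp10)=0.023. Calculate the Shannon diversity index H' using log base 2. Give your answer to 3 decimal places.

2.448

Each pᵢ log₂ pᵢ term (working shown to 5 dp, full precision carried): 0.094×(-3.41120)=-0.32065, 0.38×(-1.39593)=-0.53045, 0.006×(-7.38082)=-0.04428, 0.24×(-2.05889)=-0.49413, 0.012×(-6.38082)=-0.07657, 0.006×(-7.38082)=-0.04428, 0.035×(-4.83650)=-0.16928, 0.146×(-2.77596)=-0.40529, 0.058×(-4.10780)=-0.23825, 0.023×(-5.44222)=-0.12517.
Sum = -2.44837, so H' = 2.448.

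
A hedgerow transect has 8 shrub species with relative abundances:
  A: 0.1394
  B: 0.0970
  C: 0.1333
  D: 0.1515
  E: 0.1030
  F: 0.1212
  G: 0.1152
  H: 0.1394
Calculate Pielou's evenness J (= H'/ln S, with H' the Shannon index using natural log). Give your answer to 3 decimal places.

H' = −Σ pᵢ ln pᵢ = −((-0.27467) + (-0.22631) + (-0.26862) + (-0.28591) + (-0.23412) + (-0.25577) + (-0.24896) + (-0.27467)) = 2.06903 (working shown to 5 dp, full precision carried).
With S = 8 species, ln S = 2.07944, so J = 2.06903/2.07944 = 0.99499, i.e. 0.995 to 3 decimal places.

0.995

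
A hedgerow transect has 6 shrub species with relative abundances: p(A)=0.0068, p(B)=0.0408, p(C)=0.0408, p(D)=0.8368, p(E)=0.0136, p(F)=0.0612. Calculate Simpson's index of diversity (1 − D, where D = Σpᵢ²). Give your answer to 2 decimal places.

0.29

D = 0.0068² + 0.0408² + 0.0408² + 0.8368² + 0.0136² + 0.0612² = 0.0000 + 0.0017 + 0.0017 + 0.7002 + 0.0002 + 0.0037 = 0.7075 (working shown to 4 dp, full precision carried).
So 1 − D = 0.2925, i.e. 0.29 to 2 decimal places.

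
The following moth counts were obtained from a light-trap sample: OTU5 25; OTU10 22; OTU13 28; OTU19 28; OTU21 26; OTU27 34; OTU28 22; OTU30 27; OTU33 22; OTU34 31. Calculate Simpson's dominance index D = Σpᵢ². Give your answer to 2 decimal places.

Total N = 25+22+28+28+26+34+22+27+22+31 = 265, so the proportions are 0.0943, 0.083, 0.1057, 0.1057, 0.0981, 0.1283, 0.083, 0.1019, 0.083, 0.117 (working shown to 4 dp, full precision carried).
D = 0.0943² + 0.083² + 0.1057² + 0.1057² + 0.0981² + 0.1283² + 0.083² + 0.1019² + 0.083² + 0.117² = 0.0089 + 0.0069 + 0.0112 + 0.0112 + 0.0096 + 0.0165 + 0.0069 + 0.0104 + 0.0069 + 0.0137 = 0.1021.
To 2 decimal places, D = 0.10.

0.10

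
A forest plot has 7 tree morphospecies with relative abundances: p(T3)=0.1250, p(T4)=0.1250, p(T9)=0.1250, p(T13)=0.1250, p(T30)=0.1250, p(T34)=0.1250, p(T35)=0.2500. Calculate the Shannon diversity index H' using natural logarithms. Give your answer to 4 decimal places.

Each pᵢ ln pᵢ term (working shown to 6 dp, full precision carried): 0.125×(-2.079442)=-0.259930, 0.125×(-2.079442)=-0.259930, 0.125×(-2.079442)=-0.259930, 0.125×(-2.079442)=-0.259930, 0.125×(-2.079442)=-0.259930, 0.125×(-2.079442)=-0.259930, 0.25×(-1.386294)=-0.346574.
Sum = -1.906155, so H' = 1.9062.

1.9062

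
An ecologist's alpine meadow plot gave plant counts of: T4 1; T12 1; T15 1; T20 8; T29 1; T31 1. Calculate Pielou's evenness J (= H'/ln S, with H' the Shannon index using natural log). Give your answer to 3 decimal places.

Total N = 1+1+1+8+1+1 = 13, so the proportions are 0.07692, 0.07692, 0.07692, 0.61538, 0.07692, 0.07692 (working shown to 5 dp, full precision carried).
H' = −Σ pᵢ ln pᵢ = −((-0.19730) + (-0.19730) + (-0.19730) + (-0.29877) + (-0.19730) + (-0.19730)) = 1.28529.
With S = 6 species, ln S = 1.79176, so J = 1.28529/1.79176 = 0.71734, i.e. 0.717 to 3 decimal places.

0.717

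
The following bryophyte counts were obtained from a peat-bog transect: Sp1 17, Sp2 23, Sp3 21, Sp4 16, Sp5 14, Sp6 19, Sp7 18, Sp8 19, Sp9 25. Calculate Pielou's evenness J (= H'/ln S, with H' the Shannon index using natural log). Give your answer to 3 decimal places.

Total N = 17+23+21+16+14+19+18+19+25 = 172, so the proportions are 0.09884, 0.13372, 0.12209, 0.09302, 0.0814, 0.11047, 0.10465, 0.11047, 0.14535 (working shown to 5 dp, full precision carried).
H' = −Σ pᵢ ln pᵢ = −((-0.22874) + (-0.26905) + (-0.25676) + (-0.22092) + (-0.20418) + (-0.24336) + (-0.23621) + (-0.24336) + (-0.28032)) = 2.18289.
With S = 9 species, ln S = 2.19722, so J = 2.18289/2.19722 = 0.99348, i.e. 0.993 to 3 decimal places.

0.993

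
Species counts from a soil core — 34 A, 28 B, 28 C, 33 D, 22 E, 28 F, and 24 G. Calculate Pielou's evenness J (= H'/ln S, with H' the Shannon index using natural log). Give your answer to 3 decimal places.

Total N = 34+28+28+33+22+28+24 = 197, so the proportions are 0.17259, 0.14213, 0.14213, 0.16751, 0.11168, 0.14213, 0.12183 (working shown to 5 dp, full precision carried).
H' = −Σ pᵢ ln pᵢ = −((-0.30321) + (-0.27730) + (-0.27730) + (-0.29929) + (-0.24481) + (-0.27730) + (-0.25646)) = 1.93568.
With S = 7 species, ln S = 1.94591, so J = 1.93568/1.94591 = 0.99474, i.e. 0.995 to 3 decimal places.

0.995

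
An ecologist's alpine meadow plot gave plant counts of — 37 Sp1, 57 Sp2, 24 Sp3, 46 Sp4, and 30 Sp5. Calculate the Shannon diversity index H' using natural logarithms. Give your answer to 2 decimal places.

1.56

Total N = 37+57+24+46+30 = 194, so the proportions are 0.1907, 0.2938, 0.1237, 0.2371, 0.1546 (working shown to 4 dp, full precision carried).
Each pᵢ ln pᵢ term: 0.1907×(-1.6569)=-0.3160, 0.2938×(-1.2248)=-0.3599, 0.1237×(-2.0898)=-0.2585, 0.2371×(-1.4392)=-0.3413, 0.1546×(-1.8667)=-0.2887.
Sum = -1.5643, so H' = 1.56.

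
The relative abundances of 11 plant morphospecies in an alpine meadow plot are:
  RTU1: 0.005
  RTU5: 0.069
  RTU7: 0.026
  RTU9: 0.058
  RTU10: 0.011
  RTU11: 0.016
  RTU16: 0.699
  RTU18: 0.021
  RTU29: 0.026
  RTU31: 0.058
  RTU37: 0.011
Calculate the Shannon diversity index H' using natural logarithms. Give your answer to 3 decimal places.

1.228

Each pᵢ ln pᵢ term (working shown to 5 dp, full precision carried): 0.005×(-5.29832)=-0.02649, 0.069×(-2.67365)=-0.18448, 0.026×(-3.64966)=-0.09489, 0.058×(-2.84731)=-0.16514, 0.011×(-4.50986)=-0.04961, 0.016×(-4.13517)=-0.06616, 0.699×(-0.35810)=-0.25032, 0.021×(-3.86323)=-0.08113, 0.026×(-3.64966)=-0.09489, 0.058×(-2.84731)=-0.16514, 0.011×(-4.50986)=-0.04961.
Sum = -1.22787, so H' = 1.228.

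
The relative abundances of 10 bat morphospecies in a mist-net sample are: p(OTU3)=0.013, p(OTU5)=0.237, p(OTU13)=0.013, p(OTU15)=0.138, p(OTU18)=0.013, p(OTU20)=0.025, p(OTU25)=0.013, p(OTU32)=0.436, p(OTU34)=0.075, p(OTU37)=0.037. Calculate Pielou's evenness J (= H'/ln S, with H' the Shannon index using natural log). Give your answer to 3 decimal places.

H' = −Σ pᵢ ln pᵢ = −((-0.05646) + (-0.34121) + (-0.05646) + (-0.27331) + (-0.05646) + (-0.09222) + (-0.05646) + (-0.36193) + (-0.19427) + (-0.12198)) = 1.61075 (working shown to 5 dp, full precision carried).
With S = 10 species, ln S = 2.30259, so J = 1.61075/2.30259 = 0.69954, i.e. 0.700 to 3 decimal places.

0.700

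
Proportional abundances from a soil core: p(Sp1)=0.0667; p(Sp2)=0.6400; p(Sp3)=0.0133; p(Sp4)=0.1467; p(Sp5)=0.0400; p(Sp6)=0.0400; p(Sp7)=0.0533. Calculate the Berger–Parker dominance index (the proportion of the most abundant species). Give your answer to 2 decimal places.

The largest proportion is 0.64, i.e. d = 0.64 to 2 decimal places.

0.64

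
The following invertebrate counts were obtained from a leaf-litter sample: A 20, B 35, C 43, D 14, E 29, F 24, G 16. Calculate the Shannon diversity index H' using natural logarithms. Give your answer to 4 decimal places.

1.8763

Total N = 20+35+43+14+29+24+16 = 181, so the proportions are 0.110497, 0.19337, 0.237569, 0.077348, 0.160221, 0.132597, 0.088398 (working shown to 6 dp, full precision carried).
Each pᵢ ln pᵢ term: 0.110497×(-2.202765)=-0.243399, 0.19337×(-1.643149)=-0.317736, 0.237569×(-1.437297)=-0.341457, 0.077348×(-2.559440)=-0.197968, 0.160221×(-1.831201)=-0.293397, 0.132597×(-2.020443)=-0.267904, 0.088398×(-2.425908)=-0.214445.
Sum = -1.876306, so H' = 1.8763.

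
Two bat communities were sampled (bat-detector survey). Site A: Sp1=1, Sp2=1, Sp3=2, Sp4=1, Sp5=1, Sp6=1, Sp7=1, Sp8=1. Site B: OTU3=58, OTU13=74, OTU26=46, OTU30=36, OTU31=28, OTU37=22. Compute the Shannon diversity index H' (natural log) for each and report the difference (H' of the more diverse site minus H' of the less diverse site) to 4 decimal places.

0.3325

Site A: N=9, proportions 0.111111, 0.111111, 0.222222, 0.111111, 0.111111, 0.111111, 0.111111, 0.111111, giving H' = 2.043192 (working shown to 6 dp, full precision carried).
Site B: N=264, proportions 0.219697, 0.280303, 0.174242, 0.136364, 0.106061, 0.083333, giving H' = 1.710664.
Difference = |2.043192 − 1.710664| = 0.332528, i.e. 0.3325 to 4 decimal places.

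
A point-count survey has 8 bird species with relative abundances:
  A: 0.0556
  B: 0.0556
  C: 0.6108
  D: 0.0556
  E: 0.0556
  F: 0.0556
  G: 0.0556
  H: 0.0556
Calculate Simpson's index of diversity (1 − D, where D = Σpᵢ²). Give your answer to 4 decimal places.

D = 0.0556² + 0.0556² + 0.6108² + 0.0556² + 0.0556² + 0.0556² + 0.0556² + 0.0556² = 0.003091 + 0.003091 + 0.373077 + 0.003091 + 0.003091 + 0.003091 + 0.003091 + 0.003091 = 0.394716 (working shown to 6 dp, full precision carried).
So 1 − D = 0.605284, i.e. 0.6053 to 4 decimal places.

0.6053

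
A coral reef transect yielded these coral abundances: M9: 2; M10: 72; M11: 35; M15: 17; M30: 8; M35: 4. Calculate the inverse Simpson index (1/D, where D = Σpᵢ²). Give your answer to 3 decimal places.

2.808

Total N = 2+72+35+17+8+4 = 138, so the proportions are 0.014493, 0.521739, 0.253623, 0.123188, 0.057971, 0.028986 (working shown to 6 dp, full precision carried).
D = 0.014493² + 0.521739² + 0.253623² + 0.123188² + 0.057971² + 0.028986² = 0.000210 + 0.272212 + 0.064325 + 0.015175 + 0.003361 + 0.000840 = 0.356123.
So 1/D = 2.80802, i.e. 2.808 to 3 decimal places.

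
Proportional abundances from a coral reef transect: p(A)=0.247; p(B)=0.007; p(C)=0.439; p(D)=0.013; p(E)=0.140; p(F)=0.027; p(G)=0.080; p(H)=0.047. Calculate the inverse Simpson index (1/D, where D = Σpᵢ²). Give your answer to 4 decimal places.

D = 0.247² + 0.007² + 0.439² + 0.013² + 0.14² + 0.027² + 0.08² + 0.047² = 0.06100900 + 0.00004900 + 0.19272100 + 0.00016900 + 0.01960000 + 0.00072900 + 0.00640000 + 0.00220900 = 0.28288600 (working shown to 8 dp, full precision carried).
So 1/D = 3.534993, i.e. 3.5350 to 4 decimal places.

3.5350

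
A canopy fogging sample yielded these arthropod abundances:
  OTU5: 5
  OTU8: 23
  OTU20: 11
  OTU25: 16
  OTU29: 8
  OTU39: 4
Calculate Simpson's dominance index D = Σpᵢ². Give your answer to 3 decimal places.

Total N = 5+23+11+16+8+4 = 67, so the proportions are 0.07463, 0.34328, 0.16418, 0.23881, 0.1194, 0.0597 (working shown to 5 dp, full precision carried).
D = 0.07463² + 0.34328² + 0.16418² + 0.23881² + 0.1194² + 0.0597² = 0.00557 + 0.11784 + 0.02695 + 0.05703 + 0.01426 + 0.00356 = 0.22522.
To 3 decimal places, D = 0.225.

0.225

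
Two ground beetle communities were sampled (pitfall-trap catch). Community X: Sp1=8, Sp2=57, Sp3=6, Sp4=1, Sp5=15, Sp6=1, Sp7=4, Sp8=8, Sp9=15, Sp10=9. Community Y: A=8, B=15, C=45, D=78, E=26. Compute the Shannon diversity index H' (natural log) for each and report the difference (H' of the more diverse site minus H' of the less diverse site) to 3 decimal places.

0.397

Community X: N=124, proportions 0.06452, 0.45968, 0.04839, 0.00806, 0.12097, 0.00806, 0.03226, 0.06452, 0.12097, 0.07258, giving H' = 1.74740 (working shown to 5 dp, full precision carried).
Community Y: N=172, proportions 0.04651, 0.08721, 0.26163, 0.45349, 0.15116, giving H' = 1.35046.
Difference = |1.74740 − 1.35046| = 0.39694, i.e. 0.397 to 3 decimal places.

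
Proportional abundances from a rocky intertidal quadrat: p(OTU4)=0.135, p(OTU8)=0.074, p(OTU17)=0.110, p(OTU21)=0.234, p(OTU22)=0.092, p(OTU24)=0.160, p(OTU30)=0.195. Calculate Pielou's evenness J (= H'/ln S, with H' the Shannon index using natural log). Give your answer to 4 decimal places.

H' = −Σ pᵢ ln pᵢ = −((-0.270335) + (-0.192673) + (-0.242800) + (-0.339870) + (-0.219509) + (-0.293213) + (-0.318777)) = 1.877177 (working shown to 6 dp, full precision carried).
With S = 7 species, ln S = 1.945910, so J = 1.877177/1.945910 = 0.964678, i.e. 0.9647 to 4 decimal places.

0.9647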